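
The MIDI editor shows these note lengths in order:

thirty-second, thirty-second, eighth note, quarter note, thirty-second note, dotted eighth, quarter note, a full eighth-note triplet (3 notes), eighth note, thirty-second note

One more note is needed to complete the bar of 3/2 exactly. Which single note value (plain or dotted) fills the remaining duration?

The bar of 3/2 = 48 thirty-second notes.
In thirty-second notes: thirty-second = 1; thirty-second = 1; eighth note = 4; quarter note = 8; thirty-second note = 1; dotted eighth = 6; quarter note = 8; a full eighth-note triplet (3 notes) (three triplet eighths span one quarter) = 8; eighth note = 4; thirty-second note = 1.
Adding: 1 + 1 + 4 + 8 + 1 + 6 + 8 + 8 + 4 + 1 = 42.
Remaining: 48 − 42 = 6 thirty-second notes, which is a dotted eighth note.

dotted eighth note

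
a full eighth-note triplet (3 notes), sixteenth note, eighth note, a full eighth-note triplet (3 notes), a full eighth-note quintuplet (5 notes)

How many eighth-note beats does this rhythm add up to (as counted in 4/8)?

One eighth-note beat = 2 sixteenth notes.
Each duration in sixteenth notes: a full eighth-note triplet (3 notes) (three triplet eighths span one quarter) = 4; sixteenth note = 1; eighth note = 2; a full eighth-note triplet (3 notes) (three triplet eighths span one quarter) = 4; a full eighth-note quintuplet (5 notes) (five quintuplet eighths span one half) = 8.
Adding: 4 + 1 + 2 + 4 + 8 = 19.
19 ÷ 2 = 9.5 beats.

9.5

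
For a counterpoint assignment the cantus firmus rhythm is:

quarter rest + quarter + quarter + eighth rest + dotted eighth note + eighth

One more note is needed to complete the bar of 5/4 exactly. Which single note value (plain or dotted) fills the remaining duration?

sixteenth note

The bar of 5/4 = 20 sixteenth notes.
Working in sixteenth notes: quarter rest = 4; quarter = 4; quarter = 4; eighth rest = 2; dotted eighth note = 3; eighth = 2.
Total: 4 + 4 + 4 + 2 + 3 + 2 = 19.
Remaining: 20 − 19 = 1 sixteenth note, which is a sixteenth note.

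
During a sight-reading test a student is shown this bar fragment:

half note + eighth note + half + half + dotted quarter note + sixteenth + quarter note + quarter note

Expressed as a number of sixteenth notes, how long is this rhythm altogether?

Express everything in sixteenth notes: half note = 8; eighth note = 2; half = 8; half = 8; dotted quarter note = 6; sixteenth = 1; quarter note = 4; quarter note = 4.
Altogether 8 + 2 + 8 + 8 + 6 + 1 + 4 + 4 = 41 sixteenth notes.

41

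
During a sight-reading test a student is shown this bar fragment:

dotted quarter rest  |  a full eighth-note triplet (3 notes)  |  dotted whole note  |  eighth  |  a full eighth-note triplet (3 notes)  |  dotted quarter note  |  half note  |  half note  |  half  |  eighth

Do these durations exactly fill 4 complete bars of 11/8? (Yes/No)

No

One bar of 11/8 = 11 eighth notes, so 4 bars = 44.
In eighth notes: dotted quarter rest = 3; a full eighth-note triplet (3 notes) (three triplet eighths span one quarter) = 2; dotted whole note = 12; eighth = 1; a full eighth-note triplet (3 notes) (three triplet eighths span one quarter) = 2; dotted quarter note = 3; half note = 4; half note = 4; half = 4; eighth = 1.
Sum: 3 + 2 + 12 + 1 + 2 + 3 + 4 + 4 + 4 + 1 = 36.
36 falls short of 44, so the answer is No.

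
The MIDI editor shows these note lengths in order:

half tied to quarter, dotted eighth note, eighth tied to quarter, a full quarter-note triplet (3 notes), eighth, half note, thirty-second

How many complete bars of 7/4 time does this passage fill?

1

One bar of 7/4 = 56 thirty-second notes.
Express everything in thirty-second notes: half tied to quarter (half + quarter) = 24; dotted eighth note = 6; eighth tied to quarter (eighth + quarter) = 12; a full quarter-note triplet (3 notes) (three triplet quarters span one half) = 16; eighth = 4; half note = 16; thirty-second = 1.
Total: 24 + 6 + 12 + 16 + 4 + 16 + 1 = 79.
79 ÷ 56 = 1 complete bar with 23 left over.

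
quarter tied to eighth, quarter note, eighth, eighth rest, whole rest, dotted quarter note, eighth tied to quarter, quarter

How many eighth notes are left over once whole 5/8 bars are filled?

One bar of 5/8 = 5 eighth notes.
Express everything in eighth notes: quarter tied to eighth (quarter + eighth) = 3; quarter note = 2; eighth = 1; eighth rest = 1; whole rest = 8; dotted quarter note = 3; eighth tied to quarter (eighth + quarter) = 3; quarter = 2.
Adding: 3 + 2 + 1 + 1 + 8 + 3 + 3 + 2 = 23.
23 ÷ 5 = 4 complete bars with 3 eighth notes remaining.

3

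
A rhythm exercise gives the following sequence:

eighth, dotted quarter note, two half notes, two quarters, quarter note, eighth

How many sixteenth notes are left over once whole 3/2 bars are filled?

One bar of 3/2 = 12 eighth notes.
Each duration in eighth notes: eighth = 1; dotted quarter note = 3; half note = 4; half note = 4; quarter = 2; quarter = 2; quarter note = 2; eighth = 1.
Adding: 1 + 3 + 4 + 4 + 2 + 2 + 2 + 1 = 19.
19 ÷ 12 = 1 complete bar with 7 eighth notes remaining = 14 sixteenth notes.

14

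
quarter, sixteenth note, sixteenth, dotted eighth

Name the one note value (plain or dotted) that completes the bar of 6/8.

The bar of 6/8 = 12 sixteenth notes.
Working in sixteenth notes: quarter = 4; sixteenth note = 1; sixteenth = 1; dotted eighth = 3.
Altogether 4 + 1 + 1 + 3 = 9.
Remaining: 12 − 9 = 3 sixteenth notes, which is a dotted eighth note.

dotted eighth note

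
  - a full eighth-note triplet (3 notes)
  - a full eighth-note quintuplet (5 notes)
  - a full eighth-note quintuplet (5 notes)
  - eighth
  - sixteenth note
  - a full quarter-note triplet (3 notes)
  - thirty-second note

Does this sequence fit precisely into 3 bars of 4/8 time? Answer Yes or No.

One bar of 4/8 = 16 thirty-second notes, so 3 bars = 48.
Working in thirty-second notes: a full eighth-note triplet (3 notes) (three triplet eighths span one quarter) = 8; a full eighth-note quintuplet (5 notes) (five quintuplet eighths span one half) = 16; a full eighth-note quintuplet (5 notes) (five quintuplet eighths span one half) = 16; eighth = 4; sixteenth note = 2; a full quarter-note triplet (3 notes) (three triplet quarters span one half) = 16; thirty-second note = 1.
Sum: 8 + 16 + 16 + 4 + 2 + 16 + 1 = 63.
63 exceeds 48, so the answer is No.

No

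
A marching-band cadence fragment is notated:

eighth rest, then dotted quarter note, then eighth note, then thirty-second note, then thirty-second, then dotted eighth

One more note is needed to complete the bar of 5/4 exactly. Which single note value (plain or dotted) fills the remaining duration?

The bar of 5/4 = 40 thirty-second notes.
Each duration in thirty-second notes: eighth rest = 4; dotted quarter note = 12; eighth note = 4; thirty-second note = 1; thirty-second = 1; dotted eighth = 6.
Sum: 4 + 12 + 4 + 1 + 1 + 6 = 28.
Remaining: 40 − 28 = 12 thirty-second notes, which is a dotted quarter note.

dotted quarter note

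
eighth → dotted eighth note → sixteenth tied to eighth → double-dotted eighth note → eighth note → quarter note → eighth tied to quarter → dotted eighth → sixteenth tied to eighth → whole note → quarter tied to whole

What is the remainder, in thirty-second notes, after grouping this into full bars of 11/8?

43

One bar of 11/8 = 44 thirty-second notes.
Each duration in thirty-second notes: eighth = 4; dotted eighth note = 6; sixteenth tied to eighth (sixteenth + eighth) = 6; double-dotted eighth note = 7; eighth note = 4; quarter note = 8; eighth tied to quarter (eighth + quarter) = 12; dotted eighth = 6; sixteenth tied to eighth (sixteenth + eighth) = 6; whole note = 32; quarter tied to whole (quarter + whole) = 40.
Sum: 4 + 6 + 6 + 7 + 4 + 8 + 12 + 6 + 6 + 32 + 40 = 131.
131 ÷ 44 = 2 complete bars with 43 thirty-second notes remaining.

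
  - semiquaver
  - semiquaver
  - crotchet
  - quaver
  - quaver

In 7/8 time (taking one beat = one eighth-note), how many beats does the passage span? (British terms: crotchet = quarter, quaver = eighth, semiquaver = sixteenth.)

5

One eighth-note beat = 2 sixteenth notes.
Convert each value to sixteenth notes: semiquaver = 1; semiquaver = 1; crotchet = 4; quaver = 2; quaver = 2.
Total: 1 + 1 + 4 + 2 + 2 = 10.
10 ÷ 2 = 5 beats.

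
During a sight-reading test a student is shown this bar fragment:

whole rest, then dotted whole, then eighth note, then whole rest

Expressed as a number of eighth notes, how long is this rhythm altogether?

In eighth notes: whole rest = 8; dotted whole = 12; eighth note = 1; whole rest = 8.
Altogether 8 + 12 + 1 + 8 = 29 eighth notes.

29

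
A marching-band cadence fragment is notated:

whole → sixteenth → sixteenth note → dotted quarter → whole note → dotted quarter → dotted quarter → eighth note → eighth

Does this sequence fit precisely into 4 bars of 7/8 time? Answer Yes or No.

One bar of 7/8 = 14 sixteenth notes, so 4 bars = 56.
Each duration in sixteenth notes: whole = 16; sixteenth = 1; sixteenth note = 1; dotted quarter = 6; whole note = 16; dotted quarter = 6; dotted quarter = 6; eighth note = 2; eighth = 2.
Adding: 16 + 1 + 1 + 6 + 16 + 6 + 6 + 2 + 2 = 56.
56 equals 56, so the answer is Yes.

Yes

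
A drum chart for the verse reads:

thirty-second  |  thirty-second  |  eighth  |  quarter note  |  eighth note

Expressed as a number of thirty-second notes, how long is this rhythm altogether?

18

Express everything in thirty-second notes: thirty-second = 1; thirty-second = 1; eighth = 4; quarter note = 8; eighth note = 4.
Adding: 1 + 1 + 4 + 8 + 4 = 18 thirty-second notes.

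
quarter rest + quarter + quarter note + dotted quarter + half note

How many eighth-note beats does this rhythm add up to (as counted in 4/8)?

13

One eighth-note beat = 2 sixteenth notes.
Each duration in sixteenth notes: quarter rest = 4; quarter = 4; quarter note = 4; dotted quarter = 6; half note = 8.
Total: 4 + 4 + 4 + 6 + 8 = 26.
26 ÷ 2 = 13 beats.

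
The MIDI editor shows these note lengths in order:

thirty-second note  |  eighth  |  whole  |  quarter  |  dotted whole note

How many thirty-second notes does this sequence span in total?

Each duration in thirty-second notes: thirty-second note = 1; eighth = 4; whole = 32; quarter = 8; dotted whole note = 48.
Adding: 1 + 4 + 32 + 8 + 48 = 93 thirty-second notes.

93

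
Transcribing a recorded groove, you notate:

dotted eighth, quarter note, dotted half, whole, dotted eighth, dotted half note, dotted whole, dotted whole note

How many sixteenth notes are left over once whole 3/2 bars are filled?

One bar of 3/2 = 24 sixteenth notes.
In sixteenth notes: dotted eighth = 3; quarter note = 4; dotted half = 12; whole = 16; dotted eighth = 3; dotted half note = 12; dotted whole = 24; dotted whole note = 24.
Sum: 3 + 4 + 12 + 16 + 3 + 12 + 24 + 24 = 98.
98 ÷ 24 = 4 complete bars with 2 sixteenth notes remaining.

2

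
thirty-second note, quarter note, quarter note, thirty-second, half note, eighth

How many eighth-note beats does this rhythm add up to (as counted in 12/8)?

One eighth-note beat = 4 thirty-second notes.
Working in thirty-second notes: thirty-second note = 1; quarter note = 8; quarter note = 8; thirty-second = 1; half note = 16; eighth = 4.
Adding: 1 + 8 + 8 + 1 + 16 + 4 = 38.
38 ÷ 4 = 9.5 beats.

9.5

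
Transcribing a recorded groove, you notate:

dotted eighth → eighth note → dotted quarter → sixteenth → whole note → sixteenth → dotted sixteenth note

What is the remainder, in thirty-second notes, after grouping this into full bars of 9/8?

25

One bar of 9/8 = 36 thirty-second notes.
Express everything in thirty-second notes: dotted eighth = 6; eighth note = 4; dotted quarter = 12; sixteenth = 2; whole note = 32; sixteenth = 2; dotted sixteenth note = 3.
Adding: 6 + 4 + 12 + 2 + 32 + 2 + 3 = 61.
61 ÷ 36 = 1 complete bar with 25 thirty-second notes remaining.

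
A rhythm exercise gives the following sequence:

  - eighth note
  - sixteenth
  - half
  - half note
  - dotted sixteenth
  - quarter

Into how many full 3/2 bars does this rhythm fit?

One bar of 3/2 = 48 thirty-second notes.
Working in thirty-second notes: eighth note = 4; sixteenth = 2; half = 16; half note = 16; dotted sixteenth = 3; quarter = 8.
Adding: 4 + 2 + 16 + 16 + 3 + 8 = 49.
49 ÷ 48 = 1 complete bar with 1 left over.

1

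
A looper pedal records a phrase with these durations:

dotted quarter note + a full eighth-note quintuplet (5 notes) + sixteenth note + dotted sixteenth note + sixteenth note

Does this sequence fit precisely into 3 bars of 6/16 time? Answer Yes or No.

No

One bar of 6/16 = 12 thirty-second notes, so 3 bars = 36.
Working in thirty-second notes: dotted quarter note = 12; a full eighth-note quintuplet (5 notes) (five quintuplet eighths span one half) = 16; sixteenth note = 2; dotted sixteenth note = 3; sixteenth note = 2.
Adding: 12 + 16 + 2 + 3 + 2 = 35.
35 falls short of 36, so the answer is No.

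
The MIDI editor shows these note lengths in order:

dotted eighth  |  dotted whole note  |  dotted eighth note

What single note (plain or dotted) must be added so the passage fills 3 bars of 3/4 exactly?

3 bars of 3/4 = 36 sixteenth notes.
Convert each value to sixteenth notes: dotted eighth = 3; dotted whole note = 24; dotted eighth note = 3.
Sum: 3 + 24 + 3 = 30.
Remaining: 36 − 30 = 6 sixteenth notes, which is a dotted quarter note.

dotted quarter note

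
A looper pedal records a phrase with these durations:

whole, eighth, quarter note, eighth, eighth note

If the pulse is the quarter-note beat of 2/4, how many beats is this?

One quarter-note beat = 2 eighth notes.
In eighth notes: whole = 8; eighth = 1; quarter note = 2; eighth = 1; eighth note = 1.
Altogether 8 + 1 + 2 + 1 + 1 = 13.
13 ÷ 2 = 6.5 beats.

6.5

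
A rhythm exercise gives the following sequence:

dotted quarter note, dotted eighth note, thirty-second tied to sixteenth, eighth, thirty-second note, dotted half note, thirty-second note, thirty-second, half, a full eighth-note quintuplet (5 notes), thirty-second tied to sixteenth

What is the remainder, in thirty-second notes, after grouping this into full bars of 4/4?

One bar of 4/4 = 32 thirty-second notes.
Express everything in thirty-second notes: dotted quarter note = 12; dotted eighth note = 6; thirty-second tied to sixteenth (thirty-second + sixteenth) = 3; eighth = 4; thirty-second note = 1; dotted half note = 24; thirty-second note = 1; thirty-second = 1; half = 16; a full eighth-note quintuplet (5 notes) (five quintuplet eighths span one half) = 16; thirty-second tied to sixteenth (thirty-second + sixteenth) = 3.
Adding: 12 + 6 + 3 + 4 + 1 + 24 + 1 + 1 + 16 + 16 + 3 = 87.
87 ÷ 32 = 2 complete bars with 23 thirty-second notes remaining.

23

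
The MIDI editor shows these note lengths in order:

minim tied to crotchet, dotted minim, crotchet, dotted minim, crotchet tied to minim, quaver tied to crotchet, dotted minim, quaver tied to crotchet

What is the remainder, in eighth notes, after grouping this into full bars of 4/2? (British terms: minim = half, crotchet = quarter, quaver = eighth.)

One bar of 4/2 = 16 eighth notes.
In eighth notes: minim tied to crotchet (minim + crotchet) = 6; dotted minim = 6; crotchet = 2; dotted minim = 6; crotchet tied to minim (crotchet + minim) = 6; quaver tied to crotchet (quaver + crotchet) = 3; dotted minim = 6; quaver tied to crotchet (quaver + crotchet) = 3.
Sum: 6 + 6 + 2 + 6 + 6 + 3 + 6 + 3 = 38.
38 ÷ 16 = 2 complete bars with 6 eighth notes remaining.

6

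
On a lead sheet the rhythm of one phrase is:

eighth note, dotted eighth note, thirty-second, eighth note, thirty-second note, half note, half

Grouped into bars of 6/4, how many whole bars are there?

One bar of 6/4 = 48 thirty-second notes.
In thirty-second notes: eighth note = 4; dotted eighth note = 6; thirty-second = 1; eighth note = 4; thirty-second note = 1; half note = 16; half = 16.
Adding: 4 + 6 + 1 + 4 + 1 + 16 + 16 = 48.
48 ÷ 48 = 1 complete bar with 0 left over.

1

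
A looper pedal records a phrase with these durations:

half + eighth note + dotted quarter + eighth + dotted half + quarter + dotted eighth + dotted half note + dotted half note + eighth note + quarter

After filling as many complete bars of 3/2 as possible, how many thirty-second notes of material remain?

38

One bar of 3/2 = 24 sixteenth notes.
Convert each value to sixteenth notes: half = 8; eighth note = 2; dotted quarter = 6; eighth = 2; dotted half = 12; quarter = 4; dotted eighth = 3; dotted half note = 12; dotted half note = 12; eighth note = 2; quarter = 4.
Adding: 8 + 2 + 6 + 2 + 12 + 4 + 3 + 12 + 12 + 2 + 4 = 67.
67 ÷ 24 = 2 complete bars with 19 sixteenth notes remaining = 38 thirty-second notes.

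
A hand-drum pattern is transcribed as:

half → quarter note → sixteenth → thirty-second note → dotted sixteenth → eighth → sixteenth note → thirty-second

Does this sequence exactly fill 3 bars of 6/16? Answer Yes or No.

No

One bar of 6/16 = 12 thirty-second notes, so 3 bars = 36.
Convert each value to thirty-second notes: half = 16; quarter note = 8; sixteenth = 2; thirty-second note = 1; dotted sixteenth = 3; eighth = 4; sixteenth note = 2; thirty-second = 1.
Total: 16 + 8 + 2 + 1 + 3 + 4 + 2 + 1 = 37.
37 exceeds 36, so the answer is No.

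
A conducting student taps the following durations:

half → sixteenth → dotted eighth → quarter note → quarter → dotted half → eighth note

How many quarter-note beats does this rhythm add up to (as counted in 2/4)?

One quarter-note beat = 4 sixteenth notes.
Each duration in sixteenth notes: half = 8; sixteenth = 1; dotted eighth = 3; quarter note = 4; quarter = 4; dotted half = 12; eighth note = 2.
Adding: 8 + 1 + 3 + 4 + 4 + 12 + 2 = 34.
34 ÷ 4 = 8.5 beats.

8.5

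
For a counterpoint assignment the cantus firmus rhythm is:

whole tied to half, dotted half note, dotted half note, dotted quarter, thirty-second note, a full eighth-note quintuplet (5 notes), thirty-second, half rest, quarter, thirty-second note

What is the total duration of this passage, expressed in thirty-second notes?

151

In thirty-second notes: whole tied to half (whole + half) = 48; dotted half note = 24; dotted half note = 24; dotted quarter = 12; thirty-second note = 1; a full eighth-note quintuplet (5 notes) (five quintuplet eighths span one half) = 16; thirty-second = 1; half rest = 16; quarter = 8; thirty-second note = 1.
Altogether 48 + 24 + 24 + 12 + 1 + 16 + 1 + 16 + 8 + 1 = 151 thirty-second notes.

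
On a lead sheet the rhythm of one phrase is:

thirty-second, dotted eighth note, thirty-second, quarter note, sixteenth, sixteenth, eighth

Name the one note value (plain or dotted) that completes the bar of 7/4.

The bar of 7/4 = 56 thirty-second notes.
Each duration in thirty-second notes: thirty-second = 1; dotted eighth note = 6; thirty-second = 1; quarter note = 8; sixteenth = 2; sixteenth = 2; eighth = 4.
Altogether 1 + 6 + 1 + 8 + 2 + 2 + 4 = 24.
Remaining: 56 − 24 = 32 thirty-second notes, which is a whole note.

whole note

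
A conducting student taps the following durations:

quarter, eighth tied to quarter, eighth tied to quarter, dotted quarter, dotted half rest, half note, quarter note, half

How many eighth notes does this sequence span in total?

27

Convert each value to eighth notes: quarter = 2; eighth tied to quarter (eighth + quarter) = 3; eighth tied to quarter (eighth + quarter) = 3; dotted quarter = 3; dotted half rest = 6; half note = 4; quarter note = 2; half = 4.
Altogether 2 + 3 + 3 + 3 + 6 + 4 + 2 + 4 = 27 eighth notes.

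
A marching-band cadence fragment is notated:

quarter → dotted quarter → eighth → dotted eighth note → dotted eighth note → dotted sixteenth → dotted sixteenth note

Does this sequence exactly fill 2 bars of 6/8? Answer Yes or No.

No

One bar of 6/8 = 24 thirty-second notes, so 2 bars = 48.
Each duration in thirty-second notes: quarter = 8; dotted quarter = 12; eighth = 4; dotted eighth note = 6; dotted eighth note = 6; dotted sixteenth = 3; dotted sixteenth note = 3.
Adding: 8 + 12 + 4 + 6 + 6 + 3 + 3 = 42.
42 falls short of 48, so the answer is No.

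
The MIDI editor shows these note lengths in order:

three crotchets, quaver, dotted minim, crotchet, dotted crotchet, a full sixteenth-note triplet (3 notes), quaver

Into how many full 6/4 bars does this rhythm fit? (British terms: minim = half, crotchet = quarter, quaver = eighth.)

One bar of 6/4 = 12 eighth notes.
Working in eighth notes: crotchet = 2; crotchet = 2; crotchet = 2; quaver = 1; dotted minim = 6; crotchet = 2; dotted crotchet = 3; a full sixteenth-note triplet (3 notes) (three triplet sixteenths span one eighth) = 1; quaver = 1.
Sum: 2 + 2 + 2 + 1 + 6 + 2 + 3 + 1 + 1 = 20.
20 ÷ 12 = 1 complete bar with 8 left over.

1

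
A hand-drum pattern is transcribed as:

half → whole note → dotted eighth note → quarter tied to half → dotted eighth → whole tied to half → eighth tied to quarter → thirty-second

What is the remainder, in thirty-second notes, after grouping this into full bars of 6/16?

One bar of 6/16 = 12 thirty-second notes.
Convert each value to thirty-second notes: half = 16; whole note = 32; dotted eighth note = 6; quarter tied to half (quarter + half) = 24; dotted eighth = 6; whole tied to half (whole + half) = 48; eighth tied to quarter (eighth + quarter) = 12; thirty-second = 1.
Altogether 16 + 32 + 6 + 24 + 6 + 48 + 12 + 1 = 145.
145 ÷ 12 = 12 complete bars with 1 thirty-second note remaining.

1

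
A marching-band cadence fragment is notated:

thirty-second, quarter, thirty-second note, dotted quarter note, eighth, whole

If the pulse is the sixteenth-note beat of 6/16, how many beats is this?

One sixteenth-note beat = 2 thirty-second notes.
Working in thirty-second notes: thirty-second = 1; quarter = 8; thirty-second note = 1; dotted quarter note = 12; eighth = 4; whole = 32.
Altogether 1 + 8 + 1 + 12 + 4 + 32 = 58.
58 ÷ 2 = 29 beats.

29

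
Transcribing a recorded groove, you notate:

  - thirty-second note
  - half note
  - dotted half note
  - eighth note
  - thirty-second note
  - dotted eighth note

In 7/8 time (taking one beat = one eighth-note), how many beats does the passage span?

13

One eighth-note beat = 4 thirty-second notes.
Working in thirty-second notes: thirty-second note = 1; half note = 16; dotted half note = 24; eighth note = 4; thirty-second note = 1; dotted eighth note = 6.
Altogether 1 + 16 + 24 + 4 + 1 + 6 = 52.
52 ÷ 4 = 13 beats.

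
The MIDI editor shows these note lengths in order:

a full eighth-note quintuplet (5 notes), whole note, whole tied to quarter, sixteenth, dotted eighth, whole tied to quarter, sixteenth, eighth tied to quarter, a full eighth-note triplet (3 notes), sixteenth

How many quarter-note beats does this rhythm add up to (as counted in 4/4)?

One quarter-note beat = 4 sixteenth notes.
Express everything in sixteenth notes: a full eighth-note quintuplet (5 notes) (five quintuplet eighths span one half) = 8; whole note = 16; whole tied to quarter (whole + quarter) = 20; sixteenth = 1; dotted eighth = 3; whole tied to quarter (whole + quarter) = 20; sixteenth = 1; eighth tied to quarter (eighth + quarter) = 6; a full eighth-note triplet (3 notes) (three triplet eighths span one quarter) = 4; sixteenth = 1.
Adding: 8 + 16 + 20 + 1 + 3 + 20 + 1 + 6 + 4 + 1 = 80.
80 ÷ 4 = 20 beats.

20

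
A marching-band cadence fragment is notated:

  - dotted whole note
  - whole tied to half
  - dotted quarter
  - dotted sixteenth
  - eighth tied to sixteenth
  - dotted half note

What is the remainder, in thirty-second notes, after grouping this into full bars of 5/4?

21

One bar of 5/4 = 40 thirty-second notes.
In thirty-second notes: dotted whole note = 48; whole tied to half (whole + half) = 48; dotted quarter = 12; dotted sixteenth = 3; eighth tied to sixteenth (eighth + sixteenth) = 6; dotted half note = 24.
Altogether 48 + 48 + 12 + 3 + 6 + 24 = 141.
141 ÷ 40 = 3 complete bars with 21 thirty-second notes remaining.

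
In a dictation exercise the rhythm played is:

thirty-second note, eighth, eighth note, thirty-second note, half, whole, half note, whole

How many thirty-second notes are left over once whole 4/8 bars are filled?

10

One bar of 4/8 = 16 thirty-second notes.
Working in thirty-second notes: thirty-second note = 1; eighth = 4; eighth note = 4; thirty-second note = 1; half = 16; whole = 32; half note = 16; whole = 32.
Total: 1 + 4 + 4 + 1 + 16 + 32 + 16 + 32 = 106.
106 ÷ 16 = 6 complete bars with 10 thirty-second notes remaining.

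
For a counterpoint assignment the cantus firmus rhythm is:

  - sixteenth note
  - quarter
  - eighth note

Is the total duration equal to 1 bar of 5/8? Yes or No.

One bar of 5/8 = 10 sixteenth notes.
In sixteenth notes: sixteenth note = 1; quarter = 4; eighth note = 2.
Sum: 1 + 4 + 2 = 7.
7 falls short of 10, so the answer is No.

No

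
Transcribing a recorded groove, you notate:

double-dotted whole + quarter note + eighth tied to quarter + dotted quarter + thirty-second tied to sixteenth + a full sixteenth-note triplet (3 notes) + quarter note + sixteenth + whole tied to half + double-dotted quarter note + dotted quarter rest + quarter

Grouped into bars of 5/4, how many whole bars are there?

One bar of 5/4 = 40 thirty-second notes.
Express everything in thirty-second notes: double-dotted whole = 56; quarter note = 8; eighth tied to quarter (eighth + quarter) = 12; dotted quarter = 12; thirty-second tied to sixteenth (thirty-second + sixteenth) = 3; a full sixteenth-note triplet (3 notes) (three triplet sixteenths span one eighth) = 4; quarter note = 8; sixteenth = 2; whole tied to half (whole + half) = 48; double-dotted quarter note = 14; dotted quarter rest = 12; quarter = 8.
Adding: 56 + 8 + 12 + 12 + 3 + 4 + 8 + 2 + 48 + 14 + 12 + 8 = 187.
187 ÷ 40 = 4 complete bars with 27 left over.

4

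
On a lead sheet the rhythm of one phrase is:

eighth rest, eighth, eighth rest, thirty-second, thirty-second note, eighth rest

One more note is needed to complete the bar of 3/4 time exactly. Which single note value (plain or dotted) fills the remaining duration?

dotted eighth note

The bar of 3/4 = 24 thirty-second notes.
Each duration in thirty-second notes: eighth rest = 4; eighth = 4; eighth rest = 4; thirty-second = 1; thirty-second note = 1; eighth rest = 4.
Altogether 4 + 4 + 4 + 1 + 1 + 4 = 18.
Remaining: 24 − 18 = 6 thirty-second notes, which is a dotted eighth note.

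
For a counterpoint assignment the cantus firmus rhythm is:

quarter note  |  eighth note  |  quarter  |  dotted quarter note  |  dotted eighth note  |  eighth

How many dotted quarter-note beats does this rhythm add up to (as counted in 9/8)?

One dotted quarter-note beat = 6 sixteenth notes.
In sixteenth notes: quarter note = 4; eighth note = 2; quarter = 4; dotted quarter note = 6; dotted eighth note = 3; eighth = 2.
Sum: 4 + 2 + 4 + 6 + 3 + 2 = 21.
21 ÷ 6 = 3.5 beats.

3.5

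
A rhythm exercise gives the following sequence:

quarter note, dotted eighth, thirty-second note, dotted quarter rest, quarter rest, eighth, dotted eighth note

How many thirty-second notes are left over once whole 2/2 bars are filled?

One bar of 2/2 = 32 thirty-second notes.
Working in thirty-second notes: quarter note = 8; dotted eighth = 6; thirty-second note = 1; dotted quarter rest = 12; quarter rest = 8; eighth = 4; dotted eighth note = 6.
Sum: 8 + 6 + 1 + 12 + 8 + 4 + 6 = 45.
45 ÷ 32 = 1 complete bar with 13 thirty-second notes remaining.

13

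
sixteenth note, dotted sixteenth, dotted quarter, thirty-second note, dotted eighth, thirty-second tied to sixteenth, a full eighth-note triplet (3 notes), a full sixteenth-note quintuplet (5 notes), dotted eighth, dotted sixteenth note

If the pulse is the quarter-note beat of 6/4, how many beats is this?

One quarter-note beat = 8 thirty-second notes.
Convert each value to thirty-second notes: sixteenth note = 2; dotted sixteenth = 3; dotted quarter = 12; thirty-second note = 1; dotted eighth = 6; thirty-second tied to sixteenth (thirty-second + sixteenth) = 3; a full eighth-note triplet (3 notes) (three triplet eighths span one quarter) = 8; a full sixteenth-note quintuplet (5 notes) (five quintuplet sixteenths span one quarter) = 8; dotted eighth = 6; dotted sixteenth note = 3.
Adding: 2 + 3 + 12 + 1 + 6 + 3 + 8 + 8 + 6 + 3 = 52.
52 ÷ 8 = 6.5 beats.

6.5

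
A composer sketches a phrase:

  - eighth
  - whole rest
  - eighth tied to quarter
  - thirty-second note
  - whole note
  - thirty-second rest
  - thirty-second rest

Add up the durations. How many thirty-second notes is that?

83

In thirty-second notes: eighth = 4; whole rest = 32; eighth tied to quarter (eighth + quarter) = 12; thirty-second note = 1; whole note = 32; thirty-second rest = 1; thirty-second rest = 1.
Total: 4 + 32 + 12 + 1 + 32 + 1 + 1 = 83 thirty-second notes.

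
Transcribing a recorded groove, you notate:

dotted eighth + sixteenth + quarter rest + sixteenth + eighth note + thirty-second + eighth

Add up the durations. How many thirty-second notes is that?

Each duration in thirty-second notes: dotted eighth = 6; sixteenth = 2; quarter rest = 8; sixteenth = 2; eighth note = 4; thirty-second = 1; eighth = 4.
Total: 6 + 2 + 8 + 2 + 4 + 1 + 4 = 27 thirty-second notes.

27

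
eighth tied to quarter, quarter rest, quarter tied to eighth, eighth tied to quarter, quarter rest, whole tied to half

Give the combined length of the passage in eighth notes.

25

In eighth notes: eighth tied to quarter (eighth + quarter) = 3; quarter rest = 2; quarter tied to eighth (quarter + eighth) = 3; eighth tied to quarter (eighth + quarter) = 3; quarter rest = 2; whole tied to half (whole + half) = 12.
Total: 3 + 2 + 3 + 3 + 2 + 12 = 25 eighth notes.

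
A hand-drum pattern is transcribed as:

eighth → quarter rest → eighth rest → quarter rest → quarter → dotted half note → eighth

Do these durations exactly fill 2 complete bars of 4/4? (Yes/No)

No

One bar of 4/4 = 8 eighth notes, so 2 bars = 16.
Each duration in eighth notes: eighth = 1; quarter rest = 2; eighth rest = 1; quarter rest = 2; quarter = 2; dotted half note = 6; eighth = 1.
Sum: 1 + 2 + 1 + 2 + 2 + 6 + 1 = 15.
15 falls short of 16, so the answer is No.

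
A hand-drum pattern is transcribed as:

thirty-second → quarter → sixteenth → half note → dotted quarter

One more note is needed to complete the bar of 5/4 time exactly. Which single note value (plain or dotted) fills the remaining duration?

thirty-second note

The bar of 5/4 = 40 thirty-second notes.
Working in thirty-second notes: thirty-second = 1; quarter = 8; sixteenth = 2; half note = 16; dotted quarter = 12.
Total: 1 + 8 + 2 + 16 + 12 = 39.
Remaining: 40 − 39 = 1 thirty-second note, which is a thirty-second note.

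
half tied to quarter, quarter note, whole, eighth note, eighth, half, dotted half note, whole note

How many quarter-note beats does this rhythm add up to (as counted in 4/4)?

One quarter-note beat = 2 eighth notes.
Convert each value to eighth notes: half tied to quarter (half + quarter) = 6; quarter note = 2; whole = 8; eighth note = 1; eighth = 1; half = 4; dotted half note = 6; whole note = 8.
Sum: 6 + 2 + 8 + 1 + 1 + 4 + 6 + 8 = 36.
36 ÷ 2 = 18 beats.

18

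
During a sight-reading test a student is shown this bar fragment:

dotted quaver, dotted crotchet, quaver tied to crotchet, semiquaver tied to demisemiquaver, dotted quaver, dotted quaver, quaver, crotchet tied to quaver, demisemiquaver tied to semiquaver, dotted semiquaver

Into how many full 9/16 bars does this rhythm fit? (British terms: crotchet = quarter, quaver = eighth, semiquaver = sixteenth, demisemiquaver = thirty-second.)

One bar of 9/16 = 18 thirty-second notes.
Express everything in thirty-second notes: dotted quaver = 6; dotted crotchet = 12; quaver tied to crotchet (quaver + crotchet) = 12; semiquaver tied to demisemiquaver (semiquaver + demisemiquaver) = 3; dotted quaver = 6; dotted quaver = 6; quaver = 4; crotchet tied to quaver (crotchet + quaver) = 12; demisemiquaver tied to semiquaver (demisemiquaver + semiquaver) = 3; dotted semiquaver = 3.
Adding: 6 + 12 + 12 + 3 + 6 + 6 + 4 + 12 + 3 + 3 = 67.
67 ÷ 18 = 3 complete bars with 13 left over.

3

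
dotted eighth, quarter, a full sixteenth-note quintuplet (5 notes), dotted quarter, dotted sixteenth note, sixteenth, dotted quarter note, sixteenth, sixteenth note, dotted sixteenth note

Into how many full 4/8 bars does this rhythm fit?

One bar of 4/8 = 16 thirty-second notes.
Express everything in thirty-second notes: dotted eighth = 6; quarter = 8; a full sixteenth-note quintuplet (5 notes) (five quintuplet sixteenths span one quarter) = 8; dotted quarter = 12; dotted sixteenth note = 3; sixteenth = 2; dotted quarter note = 12; sixteenth = 2; sixteenth note = 2; dotted sixteenth note = 3.
Altogether 6 + 8 + 8 + 12 + 3 + 2 + 12 + 2 + 2 + 3 = 58.
58 ÷ 16 = 3 complete bars with 10 left over.

3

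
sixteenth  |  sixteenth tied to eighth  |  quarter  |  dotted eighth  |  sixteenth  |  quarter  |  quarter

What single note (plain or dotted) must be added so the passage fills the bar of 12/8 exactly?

The bar of 12/8 = 24 sixteenth notes.
Convert each value to sixteenth notes: sixteenth = 1; sixteenth tied to eighth (sixteenth + eighth) = 3; quarter = 4; dotted eighth = 3; sixteenth = 1; quarter = 4; quarter = 4.
Adding: 1 + 3 + 4 + 3 + 1 + 4 + 4 = 20.
Remaining: 24 − 20 = 4 sixteenth notes, which is a quarter note.

quarter note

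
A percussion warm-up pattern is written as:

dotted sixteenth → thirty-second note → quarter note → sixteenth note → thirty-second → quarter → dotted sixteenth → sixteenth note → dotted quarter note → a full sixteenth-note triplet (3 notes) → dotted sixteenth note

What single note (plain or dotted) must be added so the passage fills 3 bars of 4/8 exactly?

thirty-second note

3 bars of 4/8 = 48 thirty-second notes.
In thirty-second notes: dotted sixteenth = 3; thirty-second note = 1; quarter note = 8; sixteenth note = 2; thirty-second = 1; quarter = 8; dotted sixteenth = 3; sixteenth note = 2; dotted quarter note = 12; a full sixteenth-note triplet (3 notes) (three triplet sixteenths span one eighth) = 4; dotted sixteenth note = 3.
Adding: 3 + 1 + 8 + 2 + 1 + 8 + 3 + 2 + 12 + 4 + 3 = 47.
Remaining: 48 − 47 = 1 thirty-second note, which is a thirty-second note.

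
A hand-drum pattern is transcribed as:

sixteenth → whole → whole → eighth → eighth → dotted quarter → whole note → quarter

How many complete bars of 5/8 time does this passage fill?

6

One bar of 5/8 = 10 sixteenth notes.
Convert each value to sixteenth notes: sixteenth = 1; whole = 16; whole = 16; eighth = 2; eighth = 2; dotted quarter = 6; whole note = 16; quarter = 4.
Total: 1 + 16 + 16 + 2 + 2 + 6 + 16 + 4 = 63.
63 ÷ 10 = 6 complete bars with 3 left over.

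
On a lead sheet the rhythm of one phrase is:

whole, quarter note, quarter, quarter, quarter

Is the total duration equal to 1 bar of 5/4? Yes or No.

One bar of 5/4 = 5 quarter notes.
Working in quarter notes: whole = 4; quarter note = 1; quarter = 1; quarter = 1; quarter = 1.
Sum: 4 + 1 + 1 + 1 + 1 = 8.
8 exceeds 5, so the answer is No.

No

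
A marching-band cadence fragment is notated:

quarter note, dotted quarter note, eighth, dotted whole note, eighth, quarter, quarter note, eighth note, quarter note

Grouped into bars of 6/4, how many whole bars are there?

One bar of 6/4 = 12 eighth notes.
Express everything in eighth notes: quarter note = 2; dotted quarter note = 3; eighth = 1; dotted whole note = 12; eighth = 1; quarter = 2; quarter note = 2; eighth note = 1; quarter note = 2.
Total: 2 + 3 + 1 + 12 + 1 + 2 + 2 + 1 + 2 = 26.
26 ÷ 12 = 2 complete bars with 2 left over.

2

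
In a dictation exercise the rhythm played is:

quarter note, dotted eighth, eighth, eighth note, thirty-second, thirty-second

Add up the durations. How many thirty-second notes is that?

24

Express everything in thirty-second notes: quarter note = 8; dotted eighth = 6; eighth = 4; eighth note = 4; thirty-second = 1; thirty-second = 1.
Total: 8 + 6 + 4 + 4 + 1 + 1 = 24 thirty-second notes.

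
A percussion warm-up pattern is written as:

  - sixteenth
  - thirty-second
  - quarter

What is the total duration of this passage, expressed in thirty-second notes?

Express everything in thirty-second notes: sixteenth = 2; thirty-second = 1; quarter = 8.
Total: 2 + 1 + 8 = 11 thirty-second notes.

11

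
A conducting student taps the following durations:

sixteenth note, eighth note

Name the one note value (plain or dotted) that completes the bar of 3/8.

The bar of 3/8 = 6 sixteenth notes.
In sixteenth notes: sixteenth note = 1; eighth note = 2.
Total: 1 + 2 = 3.
Remaining: 6 − 3 = 3 sixteenth notes, which is a dotted eighth note.

dotted eighth note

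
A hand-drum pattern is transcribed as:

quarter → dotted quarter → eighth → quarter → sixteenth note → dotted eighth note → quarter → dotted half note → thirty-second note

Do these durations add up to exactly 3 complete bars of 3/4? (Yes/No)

No

One bar of 3/4 = 24 thirty-second notes, so 3 bars = 72.
Convert each value to thirty-second notes: quarter = 8; dotted quarter = 12; eighth = 4; quarter = 8; sixteenth note = 2; dotted eighth note = 6; quarter = 8; dotted half note = 24; thirty-second note = 1.
Altogether 8 + 12 + 4 + 8 + 2 + 6 + 8 + 24 + 1 = 73.
73 exceeds 72, so the answer is No.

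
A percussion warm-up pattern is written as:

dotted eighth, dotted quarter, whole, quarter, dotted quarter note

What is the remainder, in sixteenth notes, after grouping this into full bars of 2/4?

3

One bar of 2/4 = 8 sixteenth notes.
Express everything in sixteenth notes: dotted eighth = 3; dotted quarter = 6; whole = 16; quarter = 4; dotted quarter note = 6.
Total: 3 + 6 + 16 + 4 + 6 = 35.
35 ÷ 8 = 4 complete bars with 3 sixteenth notes remaining.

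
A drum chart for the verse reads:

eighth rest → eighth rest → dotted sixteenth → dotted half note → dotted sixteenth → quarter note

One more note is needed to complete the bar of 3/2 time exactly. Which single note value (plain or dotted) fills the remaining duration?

The bar of 3/2 = 48 thirty-second notes.
Working in thirty-second notes: eighth rest = 4; eighth rest = 4; dotted sixteenth = 3; dotted half note = 24; dotted sixteenth = 3; quarter note = 8.
Adding: 4 + 4 + 3 + 24 + 3 + 8 = 46.
Remaining: 48 − 46 = 2 thirty-second notes, which is a sixteenth note.

sixteenth note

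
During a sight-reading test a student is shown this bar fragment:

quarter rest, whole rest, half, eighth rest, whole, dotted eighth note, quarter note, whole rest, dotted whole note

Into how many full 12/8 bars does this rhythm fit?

3

One bar of 12/8 = 24 sixteenth notes.
Convert each value to sixteenth notes: quarter rest = 4; whole rest = 16; half = 8; eighth rest = 2; whole = 16; dotted eighth note = 3; quarter note = 4; whole rest = 16; dotted whole note = 24.
Adding: 4 + 16 + 8 + 2 + 16 + 3 + 4 + 16 + 24 = 93.
93 ÷ 24 = 3 complete bars with 21 left over.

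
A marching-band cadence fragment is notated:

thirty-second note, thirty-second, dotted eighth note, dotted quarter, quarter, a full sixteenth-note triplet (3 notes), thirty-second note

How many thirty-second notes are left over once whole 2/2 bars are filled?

One bar of 2/2 = 32 thirty-second notes.
Express everything in thirty-second notes: thirty-second note = 1; thirty-second = 1; dotted eighth note = 6; dotted quarter = 12; quarter = 8; a full sixteenth-note triplet (3 notes) (three triplet sixteenths span one eighth) = 4; thirty-second note = 1.
Altogether 1 + 1 + 6 + 12 + 8 + 4 + 1 = 33.
33 ÷ 32 = 1 complete bar with 1 thirty-second note remaining.

1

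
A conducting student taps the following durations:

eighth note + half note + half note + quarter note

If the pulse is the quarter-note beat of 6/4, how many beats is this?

5.5

One quarter-note beat = 2 eighth notes.
Each duration in eighth notes: eighth note = 1; half note = 4; half note = 4; quarter note = 2.
Total: 1 + 4 + 4 + 2 = 11.
11 ÷ 2 = 5.5 beats.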